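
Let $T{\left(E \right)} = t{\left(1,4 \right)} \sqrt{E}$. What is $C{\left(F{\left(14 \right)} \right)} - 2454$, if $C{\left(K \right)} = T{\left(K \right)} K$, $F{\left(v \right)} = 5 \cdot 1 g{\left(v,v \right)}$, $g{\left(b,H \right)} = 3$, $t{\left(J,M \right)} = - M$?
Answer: $-2454 - 60 \sqrt{15} \approx -2686.4$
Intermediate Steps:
$T{\left(E \right)} = - 4 \sqrt{E}$ ($T{\left(E \right)} = \left(-1\right) 4 \sqrt{E} = - 4 \sqrt{E}$)
$F{\left(v \right)} = 15$ ($F{\left(v \right)} = 5 \cdot 1 \cdot 3 = 5 \cdot 3 = 15$)
$C{\left(K \right)} = - 4 K^{\frac{3}{2}}$ ($C{\left(K \right)} = - 4 \sqrt{K} K = - 4 K^{\frac{3}{2}}$)
$C{\left(F{\left(14 \right)} \right)} - 2454 = - 4 \cdot 15^{\frac{3}{2}} - 2454 = - 4 \cdot 15 \sqrt{15} - 2454 = - 60 \sqrt{15} - 2454 = -2454 - 60 \sqrt{15}$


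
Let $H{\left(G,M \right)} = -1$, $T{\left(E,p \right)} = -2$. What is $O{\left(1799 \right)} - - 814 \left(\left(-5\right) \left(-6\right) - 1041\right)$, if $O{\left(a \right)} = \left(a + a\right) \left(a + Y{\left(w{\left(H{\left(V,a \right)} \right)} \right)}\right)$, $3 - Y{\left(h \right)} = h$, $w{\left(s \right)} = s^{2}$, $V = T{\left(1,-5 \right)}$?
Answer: $5657044$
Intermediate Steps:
$V = -2$
$Y{\left(h \right)} = 3 - h$
$O{\left(a \right)} = 2 a \left(2 + a\right)$ ($O{\left(a \right)} = \left(a + a\right) \left(a + \left(3 - \left(-1\right)^{2}\right)\right) = 2 a \left(a + \left(3 - 1\right)\right) = 2 a \left(a + 2\right) = 2 a \left(2 + a\right)$)
$O{\left(1799 \right)} - - 814 \left(\left(-5\right) \left(-6\right) - 1041\right) = 2 \cdot 1799 \left(2 + 1799\right) - - 814 \left(\left(-5\right) \left(-6\right) - 1041\right) = 2 \cdot 1799 \cdot 1801 - - 814 \left(30 - 1041\right) = 6479998 - \left(-814\right) \left(-1011\right) = 6479998 - 822954 = 5657044$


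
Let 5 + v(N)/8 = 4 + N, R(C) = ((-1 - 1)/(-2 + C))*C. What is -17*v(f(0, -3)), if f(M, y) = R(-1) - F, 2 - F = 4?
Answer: -136/3 ≈ -45.333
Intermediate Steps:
F = -2 (F = 2 - 1*4 = 2 - 4 = -2)
R(C) = -2*C/(-2 + C) (R(C) = (-2/(-2 + C))*C = -2*C/(-2 + C))
f(M, y) = 4/3 (f(M, y) = -2*(-1)/(-2 - 1) - 1*(-2) = -2*(-1)/(-3) + 2 = -2*(-1)*(-⅓) + 2 = -⅔ + 2 = 4/3)
v(N) = -8 + 8*N (v(N) = -40 + 8*(4 + N) = -40 + (32 + 8*N) = -8 + 8*N)
-17*v(f(0, -3)) = -17*(-8 + 8*(4/3)) = -17*(-8 + 32/3) = -17*8/3 = -136/3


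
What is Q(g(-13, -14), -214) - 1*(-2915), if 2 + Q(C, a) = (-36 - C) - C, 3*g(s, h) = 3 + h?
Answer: 8653/3 ≈ 2884.3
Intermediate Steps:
g(s, h) = 1 + h/3 (g(s, h) = (3 + h)/3 = 1 + h/3)
Q(C, a) = -38 - 2*C (Q(C, a) = -2 + ((-36 - C) - C) = -2 + (-36 - 2*C) = -38 - 2*C)
Q(g(-13, -14), -214) - 1*(-2915) = (-38 - 2*(1 + (⅓)*(-14))) - 1*(-2915) = (-38 - 2*(1 - 14/3)) + 2915 = (-38 - 2*(-11/3)) + 2915 = (-38 + 22/3) + 2915 = -92/3 + 2915 = 8653/3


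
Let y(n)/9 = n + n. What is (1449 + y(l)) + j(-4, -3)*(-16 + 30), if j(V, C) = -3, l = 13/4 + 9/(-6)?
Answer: 2877/2 ≈ 1438.5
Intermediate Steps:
l = 7/4 (l = 13*(¼) + 9*(-⅙) = 13/4 - 3/2 = 7/4 ≈ 1.7500)
y(n) = 18*n (y(n) = 9*(n + n) = 9*(2*n) = 18*n)
(1449 + y(l)) + j(-4, -3)*(-16 + 30) = (1449 + 18*(7/4)) - 3*(-16 + 30) = (1449 + 63/2) - 3*14 = 2961/2 - 42 = 2877/2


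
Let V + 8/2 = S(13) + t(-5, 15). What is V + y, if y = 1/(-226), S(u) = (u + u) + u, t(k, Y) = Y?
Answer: 11299/226 ≈ 49.996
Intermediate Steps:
S(u) = 3*u (S(u) = 2*u + u = 3*u)
y = -1/226 ≈ -0.0044248
V = 50 (V = -4 + (3*13 + 15) = -4 + (39 + 15) = -4 + 54 = 50)
V + y = 50 - 1/226 = 11299/226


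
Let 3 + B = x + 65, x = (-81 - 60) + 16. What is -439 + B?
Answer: -502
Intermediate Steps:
x = -125 (x = -141 + 16 = -125)
B = -63 (B = -3 + (-125 + 65) = -3 - 60 = -63)
-439 + B = -439 - 63 = -502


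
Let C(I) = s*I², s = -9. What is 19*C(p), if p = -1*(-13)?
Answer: -28899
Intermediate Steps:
p = 13
C(I) = -9*I²
19*C(p) = 19*(-9*13²) = 19*(-9*169) = 19*(-1521) = -28899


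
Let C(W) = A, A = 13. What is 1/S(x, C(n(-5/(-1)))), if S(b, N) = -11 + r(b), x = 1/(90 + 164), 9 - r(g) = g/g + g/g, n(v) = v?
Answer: -¼ ≈ -0.25000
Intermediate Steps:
r(g) = 7 (r(g) = 9 - (g/g + g/g) = 9 - (1 + 1) = 9 - 1*2 = 9 - 2 = 7)
C(W) = 13
x = 1/254 ≈ 0.0039370
S(b, N) = -4 (S(b, N) = -11 + 7 = -4)
1/S(x, C(n(-5/(-1)))) = 1/(-4) = -¼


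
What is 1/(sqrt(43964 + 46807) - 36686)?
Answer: -36686/1345771825 - sqrt(90771)/1345771825 ≈ -2.7484e-5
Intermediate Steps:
1/(sqrt(43964 + 46807) - 36686) = 1/(sqrt(90771) - 36686) = 1/(-36686 + sqrt(90771))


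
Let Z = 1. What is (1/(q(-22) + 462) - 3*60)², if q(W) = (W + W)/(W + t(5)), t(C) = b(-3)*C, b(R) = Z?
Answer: 2021011954129/62378404 ≈ 32399.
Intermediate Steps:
b(R) = 1
t(C) = C (t(C) = 1*C = C)
q(W) = 2*W/(5 + W) (q(W) = (W + W)/(W + 5) = (2*W)/(5 + W) = 2*W/(5 + W))
(1/(q(-22) + 462) - 3*60)² = (1/(2*(-22)/(5 - 22) + 462) - 3*60)² = (1/(2*(-22)/(-17) + 462) - 180)² = (1/(2*(-22)*(-1/17) + 462) - 180)² = (1/(44/17 + 462) - 180)² = (1/(7898/17) - 180)² = (17/7898 - 180)² = (-1421623/7898)² = 2021011954129/62378404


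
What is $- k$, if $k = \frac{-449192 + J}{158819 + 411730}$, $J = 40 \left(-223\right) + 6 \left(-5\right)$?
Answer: $\frac{152714}{190183} \approx 0.80298$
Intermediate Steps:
$J = -8950$ ($J = -8920 - 30 = -8950$)
$k = - \frac{152714}{190183}$ ($k = \frac{-449192 - 8950}{158819 + 411730} = - \frac{458142}{570549} = \left(-458142\right) \frac{1}{570549} = - \frac{152714}{190183} \approx -0.80298$)
$- k = \left(-1\right) \left(- \frac{152714}{190183}\right) = \frac{152714}{190183}$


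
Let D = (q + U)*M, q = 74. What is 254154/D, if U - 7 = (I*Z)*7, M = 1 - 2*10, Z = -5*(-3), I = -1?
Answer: 42359/76 ≈ 557.36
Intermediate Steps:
Z = 15
M = -19 (M = 1 - 20 = -19)
U = -98 (U = 7 - 1*15*7 = 7 - 15*7 = 7 - 105 = -98)
D = 456 (D = (74 - 98)*(-19) = -24*(-19) = 456)
254154/D = 254154/456 = 254154*(1/456) = 42359/76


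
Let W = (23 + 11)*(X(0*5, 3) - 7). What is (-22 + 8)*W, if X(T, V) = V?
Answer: 1904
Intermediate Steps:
W = -136 (W = (23 + 11)*(3 - 7) = 34*(-4) = -136)
(-22 + 8)*W = (-22 + 8)*(-136) = -14*(-136) = 1904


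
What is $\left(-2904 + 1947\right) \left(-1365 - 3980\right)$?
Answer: $5115165$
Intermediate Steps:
$\left(-2904 + 1947\right) \left(-1365 - 3980\right) = \left(-957\right) \left(-5345\right) = 5115165$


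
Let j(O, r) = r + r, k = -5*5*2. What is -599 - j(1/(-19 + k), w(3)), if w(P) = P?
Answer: -605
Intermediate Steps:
k = -50 (k = -25*2 = -50)
j(O, r) = 2*r
-599 - j(1/(-19 + k), w(3)) = -599 - 2*3 = -599 - 1*6 = -599 - 6 = -605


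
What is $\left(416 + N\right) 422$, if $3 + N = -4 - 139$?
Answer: $113940$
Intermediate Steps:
$N = -146$ ($N = -3 - 143 = -146$)
$\left(416 + N\right) 422 = \left(416 - 146\right) 422 = 270 \cdot 422 = 113940$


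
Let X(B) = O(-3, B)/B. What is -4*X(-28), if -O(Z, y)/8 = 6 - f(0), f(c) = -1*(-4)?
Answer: -16/7 ≈ -2.2857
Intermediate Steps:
f(c) = 4
O(Z, y) = -16 (O(Z, y) = -8*(6 - 1*4) = -8*(6 - 4) = -8*2 = -16)
X(B) = -16/B
-4*X(-28) = -(-64)/(-28) = -(-64)*(-1)/28 = -4*4/7 = -16/7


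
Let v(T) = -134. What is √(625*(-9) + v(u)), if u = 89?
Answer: I*√5759 ≈ 75.888*I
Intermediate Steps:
√(625*(-9) + v(u)) = √(625*(-9) - 134) = √(-5625 - 134) = √(-5759) = I*√5759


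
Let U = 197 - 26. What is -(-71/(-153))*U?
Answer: -1349/17 ≈ -79.353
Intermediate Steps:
U = 171
-(-71/(-153))*U = -(-71/(-153))*171 = -(-71*(-1/153))*171 = -71*171/153 = -1*1349/17 = -1349/17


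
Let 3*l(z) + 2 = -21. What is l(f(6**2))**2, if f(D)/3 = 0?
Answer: 529/9 ≈ 58.778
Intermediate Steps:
f(D) = 0 (f(D) = 3*0 = 0)
l(z) = -23/3 (l(z) = -2/3 + (1/3)*(-21) = -2/3 - 7 = -23/3)
l(f(6**2))**2 = (-23/3)**2 = 529/9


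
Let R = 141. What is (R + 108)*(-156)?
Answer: -38844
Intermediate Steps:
(R + 108)*(-156) = (141 + 108)*(-156) = 249*(-156) = -38844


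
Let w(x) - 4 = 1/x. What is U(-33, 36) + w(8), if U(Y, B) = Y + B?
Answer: 57/8 ≈ 7.1250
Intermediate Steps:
U(Y, B) = B + Y
w(x) = 4 + 1/x
U(-33, 36) + w(8) = (36 - 33) + (4 + 1/8) = 3 + (4 + 1/8) = 3 + 33/8 = 57/8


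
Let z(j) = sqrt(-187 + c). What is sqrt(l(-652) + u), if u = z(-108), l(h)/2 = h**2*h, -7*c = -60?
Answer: sqrt(-27162445184 + 7*I*sqrt(8743))/7 ≈ 0.00028367 + 23544.0*I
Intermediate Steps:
c = 60/7 (c = -1/7*(-60) = 60/7 ≈ 8.5714)
z(j) = I*sqrt(8743)/7 (z(j) = sqrt(-187 + 60/7) = sqrt(-1249/7) = I*sqrt(8743)/7)
l(h) = 2*h**3 (l(h) = 2*(h**2*h) = 2*h**3)
u = I*sqrt(8743)/7 ≈ 13.358*I
sqrt(l(-652) + u) = sqrt(2*(-652)**3 + I*sqrt(8743)/7) = sqrt(2*(-277167808) + I*sqrt(8743)/7) = sqrt(-554335616 + I*sqrt(8743)/7)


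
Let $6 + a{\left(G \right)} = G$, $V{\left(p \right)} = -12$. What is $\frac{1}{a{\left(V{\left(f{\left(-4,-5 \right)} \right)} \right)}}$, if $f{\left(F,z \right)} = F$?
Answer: $- \frac{1}{18} \approx -0.055556$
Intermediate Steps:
$a{\left(G \right)} = -6 + G$
$\frac{1}{a{\left(V{\left(f{\left(-4,-5 \right)} \right)} \right)}} = \frac{1}{-6 - 12} = \frac{1}{-18} = - \frac{1}{18}$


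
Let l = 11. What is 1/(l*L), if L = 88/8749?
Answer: 8749/968 ≈ 9.0382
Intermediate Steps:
L = 88/8749 (L = 88*(1/8749) = 88/8749 ≈ 0.010058)
1/(l*L) = 1/(11*(88/8749)) = 1/(968/8749) = 8749/968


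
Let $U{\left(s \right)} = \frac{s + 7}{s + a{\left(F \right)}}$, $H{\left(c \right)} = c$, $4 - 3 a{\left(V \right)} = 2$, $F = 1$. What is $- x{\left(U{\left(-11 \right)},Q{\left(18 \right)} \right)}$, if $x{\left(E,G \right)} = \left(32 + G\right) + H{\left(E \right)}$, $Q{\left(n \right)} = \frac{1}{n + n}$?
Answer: $- \frac{36175}{1116} \approx -32.415$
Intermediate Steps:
$a{\left(V \right)} = \frac{2}{3}$ ($a{\left(V \right)} = \frac{4}{3} - \frac{2}{3} = \frac{2}{3}$)
$Q{\left(n \right)} = \frac{1}{2 n}$
$U{\left(s \right)} = \frac{7 + s}{\frac{2}{3} + s}$ ($U{\left(s \right)} = \frac{s + 7}{s + \frac{2}{3}} = \frac{7 + s}{\frac{2}{3} + s}$)
$x{\left(E,G \right)} = 32 + E + G$ ($x{\left(E,G \right)} = \left(32 + G\right) + E = 32 + E + G$)
$- x{\left(U{\left(-11 \right)},Q{\left(18 \right)} \right)} = - (32 + \frac{3 \left(7 - 11\right)}{2 + 3 \left(-11\right)} + \frac{1}{2 \cdot 18}) = - (32 + 3 \frac{1}{2 - 33} \left(-4\right) + \frac{1}{2} \cdot \frac{1}{18}) = - (32 + 3 \frac{1}{-31} \left(-4\right) + \frac{1}{36}) = - (32 + 3 \left(- \frac{1}{31}\right) \left(-4\right) + \frac{1}{36}) = - (32 + \frac{12}{31} + \frac{1}{36}) = \left(-1\right) \frac{36175}{1116} = - \frac{36175}{1116}$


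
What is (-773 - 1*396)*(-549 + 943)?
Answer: -460586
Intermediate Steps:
(-773 - 1*396)*(-549 + 943) = (-773 - 396)*394 = -1169*394 = -460586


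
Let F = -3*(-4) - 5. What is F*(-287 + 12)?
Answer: -1925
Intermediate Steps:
F = 7 (F = 12 - 5 = 7)
F*(-287 + 12) = 7*(-287 + 12) = 7*(-275) = -1925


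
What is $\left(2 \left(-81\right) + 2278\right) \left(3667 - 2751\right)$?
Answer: $1938256$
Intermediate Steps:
$\left(2 \left(-81\right) + 2278\right) \left(3667 - 2751\right) = \left(-162 + 2278\right) 916 = 2116 \cdot 916 = 1938256$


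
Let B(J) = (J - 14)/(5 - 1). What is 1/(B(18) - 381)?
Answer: -1/380 ≈ -0.0026316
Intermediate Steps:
B(J) = -7/2 + J/4 (B(J) = (-14 + J)/4 = (-14 + J)*(¼) = -7/2 + J/4)
1/(B(18) - 381) = 1/((-7/2 + (¼)*18) - 381) = 1/((-7/2 + 9/2) - 381) = 1/(1 - 381) = 1/(-380) = -1/380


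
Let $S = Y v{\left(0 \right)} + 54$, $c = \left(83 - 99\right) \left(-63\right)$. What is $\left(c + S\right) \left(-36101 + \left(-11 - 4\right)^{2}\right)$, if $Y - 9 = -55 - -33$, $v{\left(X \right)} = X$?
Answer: $-38100312$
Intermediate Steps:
$c = 1008$ ($c = \left(-16\right) \left(-63\right) = 1008$)
$Y = -13$ ($Y = 9 - 22 = -13$)
$S = 54$ ($S = \left(-13\right) 0 + 54 = 0 + 54 = 54$)
$\left(c + S\right) \left(-36101 + \left(-11 - 4\right)^{2}\right) = \left(1008 + 54\right) \left(-36101 + \left(-11 - 4\right)^{2}\right) = 1062 \left(-36101 + \left(-15\right)^{2}\right) = 1062 \left(-36101 + 225\right) = 1062 \left(-35876\right) = -38100312$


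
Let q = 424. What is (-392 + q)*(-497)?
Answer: -15904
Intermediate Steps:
(-392 + q)*(-497) = (-392 + 424)*(-497) = 32*(-497) = -15904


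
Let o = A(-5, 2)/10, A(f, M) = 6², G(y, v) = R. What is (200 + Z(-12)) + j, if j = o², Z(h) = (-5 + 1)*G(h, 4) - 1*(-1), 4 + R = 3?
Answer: 5449/25 ≈ 217.96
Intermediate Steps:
R = -1 (R = -4 + 3 = -1)
G(y, v) = -1
A(f, M) = 36
o = 18/5 (o = 36/10 = 36*(⅒) = 18/5 ≈ 3.6000)
Z(h) = 5 (Z(h) = (-5 + 1)*(-1) - 1*(-1) = -4*(-1) + 1 = 4 + 1 = 5)
j = 324/25 (j = (18/5)² = 324/25 ≈ 12.960)
(200 + Z(-12)) + j = (200 + 5) + 324/25 = 205 + 324/25 = 5449/25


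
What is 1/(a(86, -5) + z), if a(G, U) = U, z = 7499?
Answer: 1/7494 ≈ 0.00013344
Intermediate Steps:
1/(a(86, -5) + z) = 1/(-5 + 7499) = 1/7494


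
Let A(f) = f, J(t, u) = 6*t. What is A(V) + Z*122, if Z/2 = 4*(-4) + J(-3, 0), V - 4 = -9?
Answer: -8301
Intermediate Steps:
V = -5 (V = 4 - 9 = -5)
Z = -68 (Z = 2*(4*(-4) + 6*(-3)) = 2*(-16 - 18) = 2*(-34) = -68)
A(V) + Z*122 = -5 - 68*122 = -5 - 8296 = -8301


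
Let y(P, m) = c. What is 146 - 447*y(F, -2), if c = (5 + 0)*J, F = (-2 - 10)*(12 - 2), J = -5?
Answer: 11321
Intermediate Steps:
F = -120 (F = -12*10 = -120)
c = -25 (c = (5 + 0)*(-5) = 5*(-5) = -25)
y(P, m) = -25
146 - 447*y(F, -2) = 146 - 447*(-25) = 146 + 11175 = 11321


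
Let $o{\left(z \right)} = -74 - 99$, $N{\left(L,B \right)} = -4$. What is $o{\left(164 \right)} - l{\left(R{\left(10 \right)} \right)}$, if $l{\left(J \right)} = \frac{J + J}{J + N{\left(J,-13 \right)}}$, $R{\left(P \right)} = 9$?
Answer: $- \frac{883}{5} \approx -176.6$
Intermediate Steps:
$o{\left(z \right)} = -173$ ($o{\left(z \right)} = -74 - 99 = -173$)
$l{\left(J \right)} = \frac{2 J}{-4 + J}$ ($l{\left(J \right)} = \frac{J + J}{J - 4} = \frac{2 J}{-4 + J}$)
$o{\left(164 \right)} - l{\left(R{\left(10 \right)} \right)} = -173 - 2 \cdot 9 \frac{1}{-4 + 9} = -173 - 2 \cdot 9 \cdot \frac{1}{5} = -173 - \frac{18}{5} = - \frac{883}{5}$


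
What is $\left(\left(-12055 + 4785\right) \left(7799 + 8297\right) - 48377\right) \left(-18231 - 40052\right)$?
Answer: $6822974988051$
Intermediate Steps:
$\left(\left(-12055 + 4785\right) \left(7799 + 8297\right) - 48377\right) \left(-18231 - 40052\right) = \left(\left(-7270\right) 16096 - 48377\right) \left(-58283\right) = \left(-117017920 - 48377\right) \left(-58283\right) = \left(-117066297\right) \left(-58283\right) = 6822974988051$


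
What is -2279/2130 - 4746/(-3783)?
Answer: 495841/2685930 ≈ 0.18461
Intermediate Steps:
-2279/2130 - 4746/(-3783) = -2279*1/2130 - 4746*(-1/3783) = -2279/2130 + 1582/1261 = 495841/2685930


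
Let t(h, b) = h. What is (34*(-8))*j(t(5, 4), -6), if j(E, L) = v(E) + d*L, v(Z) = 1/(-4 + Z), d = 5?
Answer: 7888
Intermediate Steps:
j(E, L) = 1/(-4 + E) + 5*L
(34*(-8))*j(t(5, 4), -6) = (34*(-8))*((1 + 5*(-6)*(-4 + 5))/(-4 + 5)) = -272*(1 + 5*(-6)*1)/1 = -272*(1 - 30) = -272*(-29) = 7888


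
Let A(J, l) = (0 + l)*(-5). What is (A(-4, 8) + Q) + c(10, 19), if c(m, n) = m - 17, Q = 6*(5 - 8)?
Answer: -65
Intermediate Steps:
Q = -18 (Q = 6*(-3) = -18)
c(m, n) = -17 + m
A(J, l) = -5*l (A(J, l) = l*(-5) = -5*l)
(A(-4, 8) + Q) + c(10, 19) = (-5*8 - 18) + (-17 + 10) = (-40 - 18) - 7 = -58 - 7 = -65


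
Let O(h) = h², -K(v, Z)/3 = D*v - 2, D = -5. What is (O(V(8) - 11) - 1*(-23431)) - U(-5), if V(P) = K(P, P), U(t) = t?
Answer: 36661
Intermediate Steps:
K(v, Z) = 6 + 15*v (K(v, Z) = -3*(-5*v - 2) = -3*(-2 - 5*v) = 6 + 15*v)
V(P) = 6 + 15*P
(O(V(8) - 11) - 1*(-23431)) - U(-5) = (((6 + 15*8) - 11)² - 1*(-23431)) - 1*(-5) = (((6 + 120) - 11)² + 23431) + 5 = ((126 - 11)² + 23431) + 5 = (115² + 23431) + 5 = (13225 + 23431) + 5 = 36656 + 5 = 36661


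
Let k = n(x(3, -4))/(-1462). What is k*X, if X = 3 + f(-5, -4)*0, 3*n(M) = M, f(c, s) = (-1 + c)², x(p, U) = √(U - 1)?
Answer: -I*√5/1462 ≈ -0.0015295*I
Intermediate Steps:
x(p, U) = √(-1 + U)
n(M) = M/3
X = 3 (X = 3 + (-1 - 5)²*0 = 3 + (-6)²*0 = 3 + 36*0 = 3 + 0 = 3)
k = -I*√5/4386 (k = (√(-1 - 4)/3)/(-1462) = (√(-5)/3)*(-1/1462) = ((I*√5)/3)*(-1/1462) = (I*√5/3)*(-1/1462) = -I*√5/4386 ≈ -0.00050982*I)
k*X = -I*√5/4386*3 = -I*√5/1462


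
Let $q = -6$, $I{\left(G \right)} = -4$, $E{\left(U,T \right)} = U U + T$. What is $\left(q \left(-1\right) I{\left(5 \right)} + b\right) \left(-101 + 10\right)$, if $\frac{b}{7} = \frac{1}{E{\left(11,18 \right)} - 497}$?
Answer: $\frac{782509}{358} \approx 2185.8$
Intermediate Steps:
$E{\left(U,T \right)} = T + U^{2}$ ($E{\left(U,T \right)} = U^{2} + T = T + U^{2}$)
$b = - \frac{7}{358}$ ($b = \frac{7}{\left(18 + 11^{2}\right) - 497} = \frac{7}{\left(18 + 121\right) - 497} = \frac{7}{139 - 497} = \frac{7}{-358} = 7 \left(- \frac{1}{358}\right) = - \frac{7}{358} \approx -0.019553$)
$\left(q \left(-1\right) I{\left(5 \right)} + b\right) \left(-101 + 10\right) = \left(\left(-6\right) \left(-1\right) \left(-4\right) - \frac{7}{358}\right) \left(-101 + 10\right) = \left(6 \left(-4\right) - \frac{7}{358}\right) \left(-91\right) = \left(-24 - \frac{7}{358}\right) \left(-91\right) = \left(- \frac{8599}{358}\right) \left(-91\right) = \frac{782509}{358}$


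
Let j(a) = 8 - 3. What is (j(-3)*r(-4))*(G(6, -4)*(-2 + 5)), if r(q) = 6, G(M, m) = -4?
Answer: -360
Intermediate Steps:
j(a) = 5
(j(-3)*r(-4))*(G(6, -4)*(-2 + 5)) = (5*6)*(-4*(-2 + 5)) = 30*(-4*3) = 30*(-12) = -360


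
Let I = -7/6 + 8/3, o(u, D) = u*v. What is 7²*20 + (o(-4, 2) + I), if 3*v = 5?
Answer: 5849/6 ≈ 974.83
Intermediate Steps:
v = 5/3 (v = (⅓)*5 = 5/3 ≈ 1.6667)
o(u, D) = 5*u/3 (o(u, D) = u*(5/3) = 5*u/3)
I = 3/2 (I = -7*⅙ + 8*(⅓) = -7/6 + 8/3 = 3/2 ≈ 1.5000)
7²*20 + (o(-4, 2) + I) = 7²*20 + ((5/3)*(-4) + 3/2) = 49*20 + (-20/3 + 3/2) = 980 - 31/6 = 5849/6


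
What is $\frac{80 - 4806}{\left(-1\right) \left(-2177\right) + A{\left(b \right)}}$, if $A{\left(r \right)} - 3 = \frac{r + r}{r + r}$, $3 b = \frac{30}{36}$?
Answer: $- \frac{4726}{2181} \approx -2.1669$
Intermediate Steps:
$b = \frac{5}{18}$ ($b = \frac{30 \cdot \frac{1}{36}}{3} = \frac{1}{3} \cdot \frac{5}{6} = \frac{5}{18} \approx 0.27778$)
$A{\left(r \right)} = 4$ ($A{\left(r \right)} = 3 + \frac{r + r}{r + r} = 3 + \frac{2 r}{2 r} = 3 + 2 r \frac{1}{2 r} = 3 + 1 = 4$)
$\frac{80 - 4806}{\left(-1\right) \left(-2177\right) + A{\left(b \right)}} = \frac{80 - 4806}{\left(-1\right) \left(-2177\right) + 4} = - \frac{4726}{2177 + 4} = - \frac{4726}{2181}$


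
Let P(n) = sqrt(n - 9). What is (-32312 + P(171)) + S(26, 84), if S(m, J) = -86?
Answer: -32398 + 9*sqrt(2) ≈ -32385.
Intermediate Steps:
P(n) = sqrt(-9 + n)
(-32312 + P(171)) + S(26, 84) = (-32312 + sqrt(-9 + 171)) - 86 = (-32312 + sqrt(162)) - 86 = (-32312 + 9*sqrt(2)) - 86 = -32398 + 9*sqrt(2)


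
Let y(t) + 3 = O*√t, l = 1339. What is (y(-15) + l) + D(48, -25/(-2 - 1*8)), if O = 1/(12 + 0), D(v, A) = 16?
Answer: 1352 + I*√15/12 ≈ 1352.0 + 0.32275*I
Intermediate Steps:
O = 1/12 ≈ 0.083333
y(t) = -3 + √t/12
(y(-15) + l) + D(48, -25/(-2 - 1*8)) = ((-3 + √(-15)/12) + 1339) + 16 = ((-3 + (I*√15)/12) + 1339) + 16 = ((-3 + I*√15/12) + 1339) + 16 = (1336 + I*√15/12) + 16 = 1352 + I*√15/12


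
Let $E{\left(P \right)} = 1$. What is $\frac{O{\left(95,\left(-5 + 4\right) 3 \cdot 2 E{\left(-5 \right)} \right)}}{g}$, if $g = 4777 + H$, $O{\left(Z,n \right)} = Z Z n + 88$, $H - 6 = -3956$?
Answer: $- \frac{54062}{827} \approx -65.371$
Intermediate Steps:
$H = -3950$ ($H = 6 - 3956 = -3950$)
$O{\left(Z,n \right)} = 88 + n Z^{2}$ ($O{\left(Z,n \right)} = Z^{2} n + 88 = n Z^{2} + 88 = 88 + n Z^{2}$)
$g = 827$ ($g = 4777 - 3950 = 827$)
$\frac{O{\left(95,\left(-5 + 4\right) 3 \cdot 2 E{\left(-5 \right)} \right)}}{g} = \frac{88 + \left(-5 + 4\right) 3 \cdot 2 \cdot 1 \cdot 95^{2}}{827} = \left(88 + \left(-1\right) 3 \cdot 2 \cdot 1 \cdot 9025\right) \frac{1}{827} = \left(88 + \left(-3\right) 2 \cdot 1 \cdot 9025\right) \frac{1}{827} = \left(88 + \left(-6\right) 1 \cdot 9025\right) \frac{1}{827} = \left(88 - 54150\right) \frac{1}{827} = \left(-54062\right) \frac{1}{827} = - \frac{54062}{827}$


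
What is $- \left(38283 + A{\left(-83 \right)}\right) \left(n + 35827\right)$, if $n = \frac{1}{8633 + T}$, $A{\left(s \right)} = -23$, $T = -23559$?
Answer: $- \frac{10229840213130}{7463} \approx -1.3707 \cdot 10^{9}$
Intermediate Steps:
$n = - \frac{1}{14926}$ ($n = \frac{1}{8633 - 23559} = \frac{1}{-14926} = - \frac{1}{14926} \approx -6.6997 \cdot 10^{-5}$)
$- \left(38283 + A{\left(-83 \right)}\right) \left(n + 35827\right) = - \left(38283 - 23\right) \left(- \frac{1}{14926} + 35827\right) = - \frac{38260 \cdot 534753801}{14926} = \left(-1\right) \frac{10229840213130}{7463} = - \frac{10229840213130}{7463}$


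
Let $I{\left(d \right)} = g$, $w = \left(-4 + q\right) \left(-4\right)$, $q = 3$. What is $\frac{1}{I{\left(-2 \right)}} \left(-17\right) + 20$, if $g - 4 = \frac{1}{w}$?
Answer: $16$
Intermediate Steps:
$w = 4$ ($w = \left(-4 + 3\right) \left(-4\right) = \left(-1\right) \left(-4\right) = 4$)
$g = \frac{17}{4}$ ($g = 4 + \frac{1}{4} = \frac{17}{4} \approx 4.25$)
$I{\left(d \right)} = \frac{17}{4}$
$\frac{1}{I{\left(-2 \right)}} \left(-17\right) + 20 = \frac{1}{\frac{17}{4}} \left(-17\right) + 20 = \frac{4}{17} \left(-17\right) + 20 = -4 + 20 = 16$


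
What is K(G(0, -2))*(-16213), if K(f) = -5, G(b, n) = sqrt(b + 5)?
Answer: 81065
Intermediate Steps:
G(b, n) = sqrt(5 + b)
K(G(0, -2))*(-16213) = -5*(-16213) = 81065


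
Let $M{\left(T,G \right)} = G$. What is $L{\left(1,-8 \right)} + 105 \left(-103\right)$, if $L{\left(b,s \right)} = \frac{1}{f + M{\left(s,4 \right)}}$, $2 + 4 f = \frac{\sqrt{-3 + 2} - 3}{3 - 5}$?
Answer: $- \frac{5201891}{481} + \frac{4 i}{481} \approx -10815.0 + 0.008316 i$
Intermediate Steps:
$f = - \frac{1}{8} - \frac{i}{8}$ ($f = - \frac{1}{2} + \frac{\left(\sqrt{-3 + 2} - 3\right) \frac{1}{3 - 5}}{4} = - \frac{1}{2} + \frac{\left(\sqrt{-1} - 3\right) \frac{1}{3 - 5}}{4} = - \frac{1}{2} + \frac{\left(i - 3\right) \frac{1}{-2}}{4} = - \frac{1}{2} + \frac{\left(-3 + i\right) \left(- \frac{1}{2}\right)}{4} = - \frac{1}{2} + \frac{\frac{3}{2} - \frac{i}{2}}{4} = - \frac{1}{2} + \left(\frac{3}{8} - \frac{i}{8}\right) = - \frac{1}{8} - \frac{i}{8} \approx -0.125 - 0.125 i$)
$L{\left(b,s \right)} = \frac{32 \left(\frac{31}{8} + \frac{i}{8}\right)}{481}$ ($L{\left(b,s \right)} = \frac{1}{\left(- \frac{1}{8} - \frac{i}{8}\right) + 4} = \frac{1}{\frac{31}{8} - \frac{i}{8}} = \frac{32 \left(\frac{31}{8} + \frac{i}{8}\right)}{481}$)
$L{\left(1,-8 \right)} + 105 \left(-103\right) = \left(\frac{124}{481} + \frac{4 i}{481}\right) + 105 \left(-103\right) = \left(\frac{124}{481} + \frac{4 i}{481}\right) - 10815 = - \frac{5201891}{481} + \frac{4 i}{481}$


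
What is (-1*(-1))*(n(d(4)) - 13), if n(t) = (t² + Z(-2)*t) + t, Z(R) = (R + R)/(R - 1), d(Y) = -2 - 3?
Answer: ⅓ ≈ 0.33333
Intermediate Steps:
d(Y) = -5
Z(R) = 2*R/(-1 + R) (Z(R) = (2*R)/(-1 + R) = 2*R/(-1 + R))
n(t) = t² + 7*t/3 (n(t) = (t² + (2*(-2)/(-1 - 2))*t) + t = (t² + (2*(-2)/(-3))*t) + t = (t² + (2*(-2)*(-⅓))*t) + t = (t² + 4*t/3) + t = t² + 7*t/3)
(-1*(-1))*(n(d(4)) - 13) = (-1*(-1))*((⅓)*(-5)*(7 + 3*(-5)) - 13) = 1*((⅓)*(-5)*(7 - 15) - 13) = 1*((⅓)*(-5)*(-8) - 13) = 1*(40/3 - 13) = 1*(⅓) = ⅓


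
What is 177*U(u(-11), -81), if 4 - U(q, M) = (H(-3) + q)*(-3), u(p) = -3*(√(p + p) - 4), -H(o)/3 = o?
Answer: 11859 - 1593*I*√22 ≈ 11859.0 - 7471.8*I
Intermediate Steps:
H(o) = -3*o
u(p) = 12 - 3*√2*√p (u(p) = -3*(√(2*p) - 4) = -3*(√2*√p - 4) = -3*(-4 + √2*√p) = 12 - 3*√2*√p)
U(q, M) = 31 + 3*q (U(q, M) = 4 - (-3*(-3) + q)*(-3) = 4 - (9 + q)*(-3) = 4 - (-27 - 3*q) = 4 + (27 + 3*q) = 31 + 3*q)
177*U(u(-11), -81) = 177*(31 + 3*(12 - 3*√2*√(-11))) = 177*(31 + 3*(12 - 3*√2*I*√11)) = 177*(31 + 3*(12 - 3*I*√22)) = 177*(31 + (36 - 9*I*√22)) = 177*(67 - 9*I*√22) = 11859 - 1593*I*√22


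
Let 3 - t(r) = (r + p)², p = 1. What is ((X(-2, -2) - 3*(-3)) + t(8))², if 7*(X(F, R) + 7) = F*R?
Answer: 278784/49 ≈ 5689.5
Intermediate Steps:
X(F, R) = -7 + F*R/7 (X(F, R) = -7 + (F*R)/7 = -7 + F*R/7)
t(r) = 3 - (1 + r)² (t(r) = 3 - (r + 1)² = 3 - (1 + r)²)
((X(-2, -2) - 3*(-3)) + t(8))² = (((-7 + (⅐)*(-2)*(-2)) - 3*(-3)) + (3 - (1 + 8)²))² = (((-7 + 4/7) + 9) + (3 - 1*9²))² = ((-45/7 + 9) + (3 - 1*81))² = (18/7 + (3 - 81))² = (18/7 - 78)² = (-528/7)² = 278784/49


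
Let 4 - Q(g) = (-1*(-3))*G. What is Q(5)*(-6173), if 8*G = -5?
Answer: -290131/8 ≈ -36266.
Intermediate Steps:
G = -5/8 (G = (1/8)*(-5) = -5/8 ≈ -0.62500)
Q(g) = 47/8 (Q(g) = 4 - (-1*(-3))*(-5)/8 = 4 - 3*(-5)/8 = 4 - 1*(-15/8) = 4 + 15/8 = 47/8)
Q(5)*(-6173) = (47/8)*(-6173) = -290131/8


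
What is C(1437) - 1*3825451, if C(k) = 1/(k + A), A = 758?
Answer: -8396864944/2195 ≈ -3.8255e+6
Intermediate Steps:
C(k) = 1/(758 + k) (C(k) = 1/(k + 758) = 1/(758 + k))
C(1437) - 1*3825451 = 1/(758 + 1437) - 1*3825451 = 1/2195 - 3825451 = -8396864944/2195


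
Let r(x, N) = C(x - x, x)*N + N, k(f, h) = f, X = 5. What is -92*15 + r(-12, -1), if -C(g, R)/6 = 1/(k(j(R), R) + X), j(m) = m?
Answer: -9673/7 ≈ -1381.9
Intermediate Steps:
C(g, R) = -6/(5 + R) (C(g, R) = -6/(R + 5) = -6/(5 + R))
r(x, N) = N - 6*N/(5 + x) (r(x, N) = (-6/(5 + x))*N + N = -6*N/(5 + x) + N = N - 6*N/(5 + x))
-92*15 + r(-12, -1) = -92*15 - (-1 - 12)/(5 - 12) = -1380 - 1*(-13)/(-7) = -1380 - 1*(-1/7)*(-13) = -1380 - 13/7 = -9673/7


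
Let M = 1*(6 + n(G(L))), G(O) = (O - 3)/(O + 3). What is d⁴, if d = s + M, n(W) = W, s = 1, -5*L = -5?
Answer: 28561/16 ≈ 1785.1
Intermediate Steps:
L = 1 (L = -⅕*(-5) = 1)
G(O) = (-3 + O)/(3 + O)
M = 11/2 (M = 1*(6 + (-3 + 1)/(3 + 1)) = 1*(6 - 2/4) = 1*(6 + (¼)*(-2)) = 1*(6 - ½) = 1*(11/2) = 11/2 ≈ 5.5000)
d = 13/2 (d = 1 + 11/2 = 13/2 ≈ 6.5000)
d⁴ = (13/2)⁴ = 28561/16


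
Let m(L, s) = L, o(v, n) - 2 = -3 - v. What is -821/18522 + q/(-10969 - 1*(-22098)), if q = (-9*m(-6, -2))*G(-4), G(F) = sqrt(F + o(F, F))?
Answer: -821/18522 + 54*I/11129 ≈ -0.044326 + 0.0048522*I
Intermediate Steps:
o(v, n) = -1 - v (o(v, n) = 2 + (-3 - v) = -1 - v)
G(F) = I (G(F) = sqrt(F + (-1 - F)) = sqrt(-1) = I)
q = 54*I (q = (-9*(-6))*I = 54*I ≈ 54.0*I)
-821/18522 + q/(-10969 - 1*(-22098)) = -821/18522 + (54*I)/(-10969 - 1*(-22098)) = -821*1/18522 + (54*I)/(-10969 + 22098) = -821/18522 + (54*I)/11129 = -821/18522 + (54*I)*(1/11129) = -821/18522 + 54*I/11129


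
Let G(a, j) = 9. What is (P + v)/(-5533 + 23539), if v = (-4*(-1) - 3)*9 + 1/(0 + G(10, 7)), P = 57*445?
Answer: 228367/162054 ≈ 1.4092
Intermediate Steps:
P = 25365
v = 82/9 (v = (-4*(-1) - 3)*9 + 1/(0 + 9) = (4 - 3)*9 + 1/9 = 1*9 + ⅑ = 9 + ⅑ = 82/9 ≈ 9.1111)
(P + v)/(-5533 + 23539) = (25365 + 82/9)/(-5533 + 23539) = (228367/9)/18006 = (228367/9)*(1/18006) = 228367/162054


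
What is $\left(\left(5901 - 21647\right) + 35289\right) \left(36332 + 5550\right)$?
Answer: $818499926$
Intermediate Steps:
$\left(\left(5901 - 21647\right) + 35289\right) \left(36332 + 5550\right) = \left(\left(5901 - 21647\right) + 35289\right) 41882 = \left(-15746 + 35289\right) 41882 = 19543 \cdot 41882 = 818499926$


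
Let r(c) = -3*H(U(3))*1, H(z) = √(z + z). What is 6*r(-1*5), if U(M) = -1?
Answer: -18*I*√2 ≈ -25.456*I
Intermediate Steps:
H(z) = √2*√z (H(z) = √(2*z) = √2*√z)
r(c) = -3*I*√2 (r(c) = -3*√2*√(-1)*1 = -3*√2*I*1 = -3*I*√2*1 = -3*I*√2)
6*r(-1*5) = 6*(-3*I*√2) = -18*I*√2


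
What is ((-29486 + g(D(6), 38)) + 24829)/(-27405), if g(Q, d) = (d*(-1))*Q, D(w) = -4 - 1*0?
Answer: 901/5481 ≈ 0.16439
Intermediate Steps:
D(w) = -4 (D(w) = -4 + 0 = -4)
g(Q, d) = -Q*d (g(Q, d) = (-d)*Q = -Q*d)
((-29486 + g(D(6), 38)) + 24829)/(-27405) = ((-29486 - 1*(-4)*38) + 24829)/(-27405) = ((-29486 + 152) + 24829)*(-1/27405) = (-29334 + 24829)*(-1/27405) = -4505*(-1/27405) = 901/5481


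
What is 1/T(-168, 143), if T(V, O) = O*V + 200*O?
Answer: 1/4576 ≈ 0.00021853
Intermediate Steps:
T(V, O) = 200*O + O*V
1/T(-168, 143) = 1/(143*(200 - 168)) = 1/(143*32) = 1/4576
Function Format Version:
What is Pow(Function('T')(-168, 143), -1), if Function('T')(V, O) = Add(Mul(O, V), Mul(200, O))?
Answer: Rational(1, 4576) ≈ 0.00021853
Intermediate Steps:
Function('T')(V, O) = Add(Mul(200, O), Mul(O, V))
Pow(Function('T')(-168, 143), -1) = Pow(Mul(143, Add(200, -168)), -1) = Pow(Mul(143, 32), -1) = Pow(4576, -1) = Rational(1, 4576)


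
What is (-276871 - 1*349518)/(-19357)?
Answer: 626389/19357 ≈ 32.360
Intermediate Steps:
(-276871 - 1*349518)/(-19357) = (-276871 - 349518)*(-1/19357) = -626389*(-1/19357) = 626389/19357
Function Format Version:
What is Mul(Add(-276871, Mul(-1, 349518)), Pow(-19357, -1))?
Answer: Rational(626389, 19357) ≈ 32.360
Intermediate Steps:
Mul(Add(-276871, Mul(-1, 349518)), Pow(-19357, -1)) = Mul(Add(-276871, -349518), Rational(-1, 19357)) = Mul(-626389, Rational(-1, 19357)) = Rational(626389, 19357)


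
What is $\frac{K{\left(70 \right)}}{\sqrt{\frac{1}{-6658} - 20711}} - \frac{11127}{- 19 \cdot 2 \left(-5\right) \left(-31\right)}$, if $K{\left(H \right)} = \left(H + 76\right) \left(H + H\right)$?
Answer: $\frac{11127}{5890} - \frac{20440 i \sqrt{918097180062}}{137893839} \approx 1.8891 - 142.03 i$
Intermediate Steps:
$K{\left(H \right)} = 2 H \left(76 + H\right)$ ($K{\left(H \right)} = \left(76 + H\right) 2 H = 2 H \left(76 + H\right)$)
$\frac{K{\left(70 \right)}}{\sqrt{\frac{1}{-6658} - 20711}} - \frac{11127}{- 19 \cdot 2 \left(-5\right) \left(-31\right)} = \frac{2 \cdot 70 \left(76 + 70\right)}{\sqrt{\frac{1}{-6658} - 20711}} - \frac{11127}{- 19 \cdot 2 \left(-5\right) \left(-31\right)} = \frac{2 \cdot 70 \cdot 146}{\sqrt{- \frac{1}{6658} - 20711}} - \frac{11127}{\left(-19\right) \left(-10\right) \left(-31\right)} = \frac{20440}{\sqrt{- \frac{137893839}{6658}}} - \frac{11127}{190 \left(-31\right)} = \frac{20440}{\frac{1}{6658} i \sqrt{918097180062}} - \frac{11127}{-5890} = 20440 \left(- \frac{i \sqrt{918097180062}}{137893839}\right) - - \frac{11127}{5890} = - \frac{20440 i \sqrt{918097180062}}{137893839} + \frac{11127}{5890} = \frac{11127}{5890} - \frac{20440 i \sqrt{918097180062}}{137893839}$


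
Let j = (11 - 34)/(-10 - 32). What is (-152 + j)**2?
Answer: 40462321/1764 ≈ 22938.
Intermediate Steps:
j = 23/42 (j = -23/(-42) = -23*(-1/42) = 23/42 ≈ 0.54762)
(-152 + j)**2 = (-152 + 23/42)**2 = (-6361/42)**2 = 40462321/1764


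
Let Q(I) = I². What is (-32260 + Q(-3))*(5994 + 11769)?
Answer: -572874513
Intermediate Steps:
(-32260 + Q(-3))*(5994 + 11769) = (-32260 + (-3)²)*(5994 + 11769) = (-32260 + 9)*17763 = -32251*17763 = -572874513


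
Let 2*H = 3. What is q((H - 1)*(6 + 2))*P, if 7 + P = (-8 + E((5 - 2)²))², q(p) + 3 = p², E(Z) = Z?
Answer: -78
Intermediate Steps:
H = 3/2 (H = (½)*3 = 3/2 ≈ 1.5000)
q(p) = -3 + p²
P = -6 (P = -7 + (-8 + (5 - 2)²)² = -7 + (-8 + 3²)² = -7 + (-8 + 9)² = -7 + 1² = -7 + 1 = -6)
q((H - 1)*(6 + 2))*P = (-3 + ((3/2 - 1)*(6 + 2))²)*(-6) = (-3 + ((½)*8)²)*(-6) = (-3 + 4²)*(-6) = (-3 + 16)*(-6) = 13*(-6) = -78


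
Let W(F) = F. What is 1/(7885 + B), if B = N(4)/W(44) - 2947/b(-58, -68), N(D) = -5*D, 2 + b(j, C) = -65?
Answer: 737/5843327 ≈ 0.00012613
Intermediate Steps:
b(j, C) = -67 (b(j, C) = -2 - 65 = -67)
B = 32082/737 (B = -5*4/44 - 2947/(-67) = -20*1/44 - 2947*(-1/67) = -5/11 + 2947/67 = 32082/737 ≈ 43.531)
1/(7885 + B) = 1/(7885 + 32082/737) = 1/(5843327/737) = 737/5843327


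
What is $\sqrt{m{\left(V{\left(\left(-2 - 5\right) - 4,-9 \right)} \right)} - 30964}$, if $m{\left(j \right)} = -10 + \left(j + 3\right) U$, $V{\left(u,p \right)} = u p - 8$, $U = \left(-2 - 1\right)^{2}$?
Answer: $4 i \sqrt{1883} \approx 173.57 i$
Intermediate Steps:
$U = 9$ ($U = \left(-3\right)^{2} = 9$)
$V{\left(u,p \right)} = -8 + p u$ ($V{\left(u,p \right)} = p u - 8 = -8 + p u$)
$m{\left(j \right)} = 17 + 9 j$ ($m{\left(j \right)} = -10 + \left(j + 3\right) 9 = -10 + \left(3 + j\right) 9 = -10 + \left(27 + 9 j\right) = 17 + 9 j$)
$\sqrt{m{\left(V{\left(\left(-2 - 5\right) - 4,-9 \right)} \right)} - 30964} = \sqrt{\left(17 + 9 \left(-8 - 9 \left(\left(-2 - 5\right) - 4\right)\right)\right) - 30964} = \sqrt{\left(17 + 9 \left(-8 - 9 \left(-7 - 4\right)\right)\right) - 30964} = \sqrt{\left(17 + 9 \left(-8 - -99\right)\right) - 30964} = \sqrt{\left(17 + 9 \left(-8 + 99\right)\right) - 30964} = \sqrt{\left(17 + 9 \cdot 91\right) - 30964} = \sqrt{\left(17 + 819\right) - 30964} = \sqrt{836 - 30964} = \sqrt{-30128} = 4 i \sqrt{1883}$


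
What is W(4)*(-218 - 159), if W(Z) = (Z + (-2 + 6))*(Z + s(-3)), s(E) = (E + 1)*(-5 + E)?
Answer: -60320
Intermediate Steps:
s(E) = (1 + E)*(-5 + E)
W(Z) = (4 + Z)*(16 + Z) (W(Z) = (Z + (-2 + 6))*(Z + (-5 + (-3)² - 4*(-3))) = (Z + 4)*(Z + (-5 + 9 + 12)) = (4 + Z)*(Z + 16) = (4 + Z)*(16 + Z))
W(4)*(-218 - 159) = (64 + 4² + 20*4)*(-218 - 159) = (64 + 16 + 80)*(-377) = 160*(-377) = -60320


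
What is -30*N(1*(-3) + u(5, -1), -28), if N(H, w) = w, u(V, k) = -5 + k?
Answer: 840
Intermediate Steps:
-30*N(1*(-3) + u(5, -1), -28) = -30*(-28) = 840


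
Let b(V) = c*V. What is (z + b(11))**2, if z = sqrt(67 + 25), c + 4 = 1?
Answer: 1181 - 132*sqrt(23) ≈ 547.95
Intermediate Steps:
c = -3 (c = -4 + 1 = -3)
z = 2*sqrt(23) (z = sqrt(92) = 2*sqrt(23) ≈ 9.5917)
b(V) = -3*V
(z + b(11))**2 = (2*sqrt(23) - 3*11)**2 = (2*sqrt(23) - 33)**2 = (-33 + 2*sqrt(23))**2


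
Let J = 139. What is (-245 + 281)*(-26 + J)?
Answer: 4068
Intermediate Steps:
(-245 + 281)*(-26 + J) = (-245 + 281)*(-26 + 139) = 36*113 = 4068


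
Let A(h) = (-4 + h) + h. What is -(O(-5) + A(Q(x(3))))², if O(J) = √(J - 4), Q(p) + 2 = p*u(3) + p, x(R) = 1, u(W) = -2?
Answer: -91 + 60*I ≈ -91.0 + 60.0*I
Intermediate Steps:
Q(p) = -2 - p (Q(p) = -2 + (p*(-2) + p) = -2 + (-2*p + p) = -2 - p)
O(J) = √(-4 + J)
A(h) = -4 + 2*h
-(O(-5) + A(Q(x(3))))² = -(√(-4 - 5) + (-4 + 2*(-2 - 1*1)))² = -(√(-9) + (-4 + 2*(-2 - 1)))² = -(3*I + (-4 + 2*(-3)))² = -(3*I + (-4 - 6))² = -(3*I - 10)² = -(-10 + 3*I)²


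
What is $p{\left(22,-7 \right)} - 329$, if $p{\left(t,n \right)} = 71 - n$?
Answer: $-251$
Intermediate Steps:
$p{\left(22,-7 \right)} - 329 = \left(71 - -7\right) - 329 = \left(71 + 7\right) - 329 = 78 - 329 = -251$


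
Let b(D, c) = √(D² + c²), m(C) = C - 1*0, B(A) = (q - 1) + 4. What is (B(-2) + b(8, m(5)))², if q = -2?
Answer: (1 + √89)² ≈ 108.87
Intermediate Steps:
B(A) = 1 (B(A) = (-2 - 1) + 4 = -3 + 4 = 1)
m(C) = C (m(C) = C + 0 = C)
(B(-2) + b(8, m(5)))² = (1 + √(8² + 5²))² = (1 + √(64 + 25))² = (1 + √89)²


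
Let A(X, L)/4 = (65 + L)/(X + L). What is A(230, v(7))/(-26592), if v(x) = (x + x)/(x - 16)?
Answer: -571/13668288 ≈ -4.1776e-5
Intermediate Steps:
v(x) = 2*x/(-16 + x) (v(x) = (2*x)/(-16 + x) = 2*x/(-16 + x))
A(X, L) = 4*(65 + L)/(L + X) (A(X, L) = 4*((65 + L)/(X + L)) = 4*((65 + L)/(L + X)) = 4*(65 + L)/(L + X))
A(230, v(7))/(-26592) = (4*(65 + 2*7/(-16 + 7))/(2*7/(-16 + 7) + 230))/(-26592) = (4*(65 + 2*7/(-9))/(2*7/(-9) + 230))*(-1/26592) = (4*(65 + 2*7*(-1/9))/(2*7*(-1/9) + 230))*(-1/26592) = (4*(65 - 14/9)/(-14/9 + 230))*(-1/26592) = (4*(571/9)/(2056/9))*(-1/26592) = (4*(9/2056)*(571/9))*(-1/26592) = (571/514)*(-1/26592) = -571/13668288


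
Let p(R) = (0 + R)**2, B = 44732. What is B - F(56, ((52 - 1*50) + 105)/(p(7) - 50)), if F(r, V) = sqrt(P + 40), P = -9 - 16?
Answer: 44732 - sqrt(15) ≈ 44728.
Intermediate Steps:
p(R) = R**2
P = -25
F(r, V) = sqrt(15) (F(r, V) = sqrt(-25 + 40) = sqrt(15))
B - F(56, ((52 - 1*50) + 105)/(p(7) - 50)) = 44732 - sqrt(15)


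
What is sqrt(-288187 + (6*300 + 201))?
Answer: I*sqrt(286186) ≈ 534.96*I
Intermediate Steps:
sqrt(-288187 + (6*300 + 201)) = sqrt(-288187 + (1800 + 201)) = sqrt(-288187 + 2001) = sqrt(-286186) = I*sqrt(286186)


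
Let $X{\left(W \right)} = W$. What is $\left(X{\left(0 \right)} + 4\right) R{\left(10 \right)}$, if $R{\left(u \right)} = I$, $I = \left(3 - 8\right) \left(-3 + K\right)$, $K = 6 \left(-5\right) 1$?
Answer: $660$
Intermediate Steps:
$K = -30$ ($K = \left(-30\right) 1 = -30$)
$I = 165$ ($I = \left(3 - 8\right) \left(-3 - 30\right) = \left(-5\right) \left(-33\right) = 165$)
$R{\left(u \right)} = 165$
$\left(X{\left(0 \right)} + 4\right) R{\left(10 \right)} = \left(0 + 4\right) 165 = 4 \cdot 165 = 660$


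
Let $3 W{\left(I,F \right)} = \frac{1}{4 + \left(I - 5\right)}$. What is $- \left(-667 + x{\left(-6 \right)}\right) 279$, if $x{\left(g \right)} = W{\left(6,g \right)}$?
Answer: $\frac{930372}{5} \approx 1.8607 \cdot 10^{5}$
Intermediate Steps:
$W{\left(I,F \right)} = \frac{1}{3 \left(-1 + I\right)}$ ($W{\left(I,F \right)} = \frac{1}{3 \left(4 + \left(I - 5\right)\right)} = \frac{1}{3 \left(4 + \left(-5 + I\right)\right)} = \frac{1}{3 \left(-1 + I\right)}$)
$x{\left(g \right)} = \frac{1}{15}$ ($x{\left(g \right)} = \frac{1}{3 \left(-1 + 6\right)} = \frac{1}{3 \cdot 5} = \frac{1}{3} \cdot \frac{1}{5} = \frac{1}{15}$)
$- \left(-667 + x{\left(-6 \right)}\right) 279 = - \left(-667 + \frac{1}{15}\right) 279 = - \frac{\left(-10004\right) 279}{15} = \left(-1\right) \left(- \frac{930372}{5}\right) = \frac{930372}{5}$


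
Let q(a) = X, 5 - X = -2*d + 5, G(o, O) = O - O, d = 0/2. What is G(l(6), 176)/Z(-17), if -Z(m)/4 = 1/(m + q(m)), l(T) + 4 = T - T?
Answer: 0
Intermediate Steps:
d = 0 (d = 0*(½) = 0)
l(T) = -4 (l(T) = -4 + (T - T) = -4 + 0 = -4)
G(o, O) = 0
X = 0 (X = 5 - (-2*0 + 5) = 5 - (0 + 5) = 5 - 1*5 = 5 - 5 = 0)
q(a) = 0
Z(m) = -4/m (Z(m) = -4/(m + 0) = -4/m)
G(l(6), 176)/Z(-17) = 0/((-4/(-17))) = 0/((-4*(-1/17))) = 0/(4/17) = 0*(17/4) = 0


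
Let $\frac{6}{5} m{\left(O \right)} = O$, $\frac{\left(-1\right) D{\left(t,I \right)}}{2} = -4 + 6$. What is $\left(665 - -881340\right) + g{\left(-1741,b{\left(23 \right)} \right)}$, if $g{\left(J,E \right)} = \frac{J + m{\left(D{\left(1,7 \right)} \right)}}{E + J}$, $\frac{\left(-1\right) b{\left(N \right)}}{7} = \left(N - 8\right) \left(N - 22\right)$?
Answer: $\frac{4884548923}{5538} \approx 8.8201 \cdot 10^{5}$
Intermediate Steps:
$D{\left(t,I \right)} = -4$ ($D{\left(t,I \right)} = - 2 \left(-4 + 6\right) = \left(-2\right) 2 = -4$)
$m{\left(O \right)} = \frac{5 O}{6}$
$b{\left(N \right)} = - 7 \left(-22 + N\right) \left(-8 + N\right)$ ($b{\left(N \right)} = - 7 \left(N - 8\right) \left(N - 22\right) = - 7 \left(-8 + N\right) \left(-22 + N\right) = - 7 \left(-22 + N\right) \left(-8 + N\right)$)
$g{\left(J,E \right)} = \frac{- \frac{10}{3} + J}{E + J}$ ($g{\left(J,E \right)} = \frac{J + \frac{5}{6} \left(-4\right)}{E + J} = \frac{J - \frac{10}{3}}{E + J} = \frac{- \frac{10}{3} + J}{E + J}$)
$\left(665 - -881340\right) + g{\left(-1741,b{\left(23 \right)} \right)} = \left(665 - -881340\right) + \frac{- \frac{10}{3} - 1741}{\left(-1232 - 7 \cdot 23^{2} + 210 \cdot 23\right) - 1741} = \left(665 + 881340\right) + \frac{1}{\left(-1232 - 3703 + 4830\right) - 1741} \left(- \frac{5233}{3}\right) = 882005 + \frac{1}{\left(-1232 - 3703 + 4830\right) - 1741} \left(- \frac{5233}{3}\right) = 882005 + \frac{1}{-105 - 1741} \left(- \frac{5233}{3}\right) = 882005 + \frac{1}{-1846} \left(- \frac{5233}{3}\right) = 882005 - - \frac{5233}{5538} = 882005 + \frac{5233}{5538} = \frac{4884548923}{5538}$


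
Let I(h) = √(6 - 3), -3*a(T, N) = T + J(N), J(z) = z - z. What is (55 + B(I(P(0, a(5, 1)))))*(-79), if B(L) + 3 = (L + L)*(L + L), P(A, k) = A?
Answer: -5056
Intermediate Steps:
J(z) = 0
a(T, N) = -T/3 (a(T, N) = -(T + 0)/3 = -T/3)
I(h) = √3
B(L) = -3 + 4*L² (B(L) = -3 + (L + L)*(L + L) = -3 + (2*L)*(2*L) = -3 + 4*L²)
(55 + B(I(P(0, a(5, 1)))))*(-79) = (55 + (-3 + 4*(√3)²))*(-79) = (55 + (-3 + 4*3))*(-79) = (55 + (-3 + 12))*(-79) = (55 + 9)*(-79) = 64*(-79) = -5056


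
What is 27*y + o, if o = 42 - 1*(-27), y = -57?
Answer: -1470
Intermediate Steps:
o = 69 (o = 42 + 27 = 69)
27*y + o = 27*(-57) + 69 = -1539 + 69 = -1470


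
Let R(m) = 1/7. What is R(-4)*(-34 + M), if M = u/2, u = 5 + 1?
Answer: -31/7 ≈ -4.4286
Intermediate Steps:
u = 6
M = 3 (M = 6/2 = (½)*6 = 3)
R(m) = ⅐
R(-4)*(-34 + M) = (-34 + 3)/7 = (⅐)*(-31) = -31/7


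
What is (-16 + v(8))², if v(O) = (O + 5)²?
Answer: 23409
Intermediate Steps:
v(O) = (5 + O)²
(-16 + v(8))² = (-16 + (5 + 8)²)² = (-16 + 13²)² = (-16 + 169)² = 153² = 23409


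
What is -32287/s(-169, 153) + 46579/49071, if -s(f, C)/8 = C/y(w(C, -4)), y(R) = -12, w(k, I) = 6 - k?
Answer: -175511591/556138 ≈ -315.59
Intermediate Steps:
s(f, C) = 2*C/3 (s(f, C) = -8*C/(-12) = -8*C*(-1)/12 = -(-2)*C/3 = 2*C/3)
-32287/s(-169, 153) + 46579/49071 = -32287/((⅔)*153) + 46579/49071 = -32287/102 + 46579*(1/49071) = -32287*1/102 + 46579/49071 = -32287/102 + 46579/49071 = -175511591/556138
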